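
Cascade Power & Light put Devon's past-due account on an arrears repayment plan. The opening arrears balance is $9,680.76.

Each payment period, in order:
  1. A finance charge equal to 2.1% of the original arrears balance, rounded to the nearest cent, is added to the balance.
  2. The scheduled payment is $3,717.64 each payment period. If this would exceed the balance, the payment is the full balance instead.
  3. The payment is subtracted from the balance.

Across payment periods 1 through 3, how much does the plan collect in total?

Payment period 1: $9,680.76 +$203.30 interest = $9,884.06; pay $3,717.64 → $6,166.42
Payment period 2: $6,166.42 +$203.30 interest = $6,369.72; pay $3,717.64 → $2,652.08
Payment period 3: $2,652.08 +$203.30 interest = $2,855.38; pay $2,855.38 → $0.00
Total paid: $10,290.66

$10,290.66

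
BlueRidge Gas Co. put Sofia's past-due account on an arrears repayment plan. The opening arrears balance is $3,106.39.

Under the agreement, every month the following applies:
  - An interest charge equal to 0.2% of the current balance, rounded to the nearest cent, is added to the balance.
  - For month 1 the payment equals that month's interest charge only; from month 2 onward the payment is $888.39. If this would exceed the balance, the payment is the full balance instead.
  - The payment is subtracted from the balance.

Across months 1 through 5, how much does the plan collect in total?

$3,126.85

Month 1: opening $3,106.39; interest $6.21 → $3,112.60; payment $6.21; balance $3,106.39
Month 2: opening $3,106.39; interest $6.21 → $3,112.60; payment $888.39; balance $2,224.21
Month 3: opening $2,224.21; interest $4.45 → $2,228.66; payment $888.39; balance $1,340.27
Month 4: opening $1,340.27; interest $2.68 → $1,342.95; payment $888.39; balance $454.56
Month 5: opening $454.56; interest $0.91 → $455.47; payment $455.47; balance $0.00
Total paid: $3,126.85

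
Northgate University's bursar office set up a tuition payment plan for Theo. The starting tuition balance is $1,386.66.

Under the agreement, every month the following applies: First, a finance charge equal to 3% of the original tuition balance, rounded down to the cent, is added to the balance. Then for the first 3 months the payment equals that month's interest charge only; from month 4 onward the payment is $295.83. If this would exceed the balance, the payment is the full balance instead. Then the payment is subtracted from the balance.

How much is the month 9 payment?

$157.05

Month 1: opening $1,386.66; interest $41.59 → $1,428.25; payment $41.59; balance $1,386.66
Month 2: opening $1,386.66; interest $41.59 → $1,428.25; payment $41.59; balance $1,386.66
Month 3: opening $1,386.66; interest $41.59 → $1,428.25; payment $41.59; balance $1,386.66
Month 4: opening $1,386.66; interest $41.59 → $1,428.25; payment $295.83; balance $1,132.42
Month 5: opening $1,132.42; interest $41.59 → $1,174.01; payment $295.83; balance $878.18
Month 6: opening $878.18; interest $41.59 → $919.77; payment $295.83; balance $623.94
Month 7: opening $623.94; interest $41.59 → $665.53; payment $295.83; balance $369.70
Month 8: opening $369.70; interest $41.59 → $411.29; payment $295.83; balance $115.46
Month 9: opening $115.46; interest $41.59 → $157.05; payment $157.05; balance $0.00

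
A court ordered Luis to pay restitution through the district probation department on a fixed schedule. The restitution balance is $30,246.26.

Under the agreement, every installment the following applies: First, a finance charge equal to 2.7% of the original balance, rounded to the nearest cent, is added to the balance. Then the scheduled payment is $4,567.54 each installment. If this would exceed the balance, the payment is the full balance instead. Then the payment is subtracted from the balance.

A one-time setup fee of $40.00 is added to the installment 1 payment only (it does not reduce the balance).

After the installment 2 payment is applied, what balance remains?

$22,744.48

Installment 1: opening $30,246.26; interest $816.65 → $31,062.91; payment $4,567.54 (+ $40.00 fee); balance $26,495.37
Installment 2: opening $26,495.37; interest $816.65 → $27,312.02; payment $4,567.54; balance $22,744.48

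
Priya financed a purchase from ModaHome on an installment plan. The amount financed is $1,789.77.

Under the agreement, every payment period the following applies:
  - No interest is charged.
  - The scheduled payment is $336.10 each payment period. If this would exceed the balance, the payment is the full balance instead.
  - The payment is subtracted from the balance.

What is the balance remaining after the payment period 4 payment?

$445.37

# | Opening | Payment | End bal
1 | $1,789.77 | $336.10 | $1,453.67
2 | $1,453.67 | $336.10 | $1,117.57
3 | $1,117.57 | $336.10 | $781.47
4 | $781.47 | $336.10 | $445.37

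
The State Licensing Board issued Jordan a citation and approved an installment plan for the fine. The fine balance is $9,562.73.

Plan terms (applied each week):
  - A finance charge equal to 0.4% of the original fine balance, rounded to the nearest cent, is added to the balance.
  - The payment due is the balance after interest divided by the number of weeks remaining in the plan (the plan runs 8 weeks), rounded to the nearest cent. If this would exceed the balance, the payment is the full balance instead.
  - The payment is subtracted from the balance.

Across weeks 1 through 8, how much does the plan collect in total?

$9,868.73

# | Opening | Interest | Payment | End bal
1 | $9,562.73 | $38.25 | $1,200.12 | $8,400.86
2 | $8,400.86 | $38.25 | $1,205.59 | $7,233.52
3 | $7,233.52 | $38.25 | $1,211.96 | $6,059.81
4 | $6,059.81 | $38.25 | $1,219.61 | $4,878.45
5 | $4,878.45 | $38.25 | $1,229.18 | $3,687.52
6 | $3,687.52 | $38.25 | $1,241.92 | $2,483.85
7 | $2,483.85 | $38.25 | $1,261.05 | $1,261.05
8 | $1,261.05 | $38.25 | $1,299.30 | $0.00
Total paid: $9,868.73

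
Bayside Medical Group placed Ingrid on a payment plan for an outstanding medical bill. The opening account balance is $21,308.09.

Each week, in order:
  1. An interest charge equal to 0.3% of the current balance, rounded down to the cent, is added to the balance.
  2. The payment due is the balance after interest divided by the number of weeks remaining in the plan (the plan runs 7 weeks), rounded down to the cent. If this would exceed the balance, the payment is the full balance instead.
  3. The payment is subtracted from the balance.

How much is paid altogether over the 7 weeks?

$21,565.28

# | Opening | Interest | Payment | End bal
1 | $21,308.09 | $63.92 | $3,053.14 | $18,318.87
2 | $18,318.87 | $54.95 | $3,062.30 | $15,311.52
3 | $15,311.52 | $45.93 | $3,071.49 | $12,285.96
4 | $12,285.96 | $36.85 | $3,080.70 | $9,242.11
5 | $9,242.11 | $27.72 | $3,089.94 | $6,179.89
6 | $6,179.89 | $18.53 | $3,099.21 | $3,099.21
7 | $3,099.21 | $9.29 | $3,108.50 | $0.00
Total paid: $21,565.28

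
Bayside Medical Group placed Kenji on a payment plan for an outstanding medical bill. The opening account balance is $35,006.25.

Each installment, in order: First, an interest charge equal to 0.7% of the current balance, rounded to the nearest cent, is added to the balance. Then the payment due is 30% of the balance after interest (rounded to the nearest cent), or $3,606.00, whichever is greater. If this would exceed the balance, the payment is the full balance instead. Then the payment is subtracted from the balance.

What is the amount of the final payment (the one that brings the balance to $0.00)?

Installment 1: opening $35,006.25; interest $245.04 → $35,251.29; payment $10,575.39; balance $24,675.90
Installment 2: opening $24,675.90; interest $172.73 → $24,848.63; payment $7,454.59; balance $17,394.04
Installment 3: opening $17,394.04; interest $121.76 → $17,515.80; payment $5,254.74; balance $12,261.06
Installment 4: opening $12,261.06; interest $85.83 → $12,346.89; payment $3,704.07; balance $8,642.82
Installment 5: opening $8,642.82; interest $60.50 → $8,703.32; payment $3,606.00; balance $5,097.32
Installment 6: opening $5,097.32; interest $35.68 → $5,133.00; payment $3,606.00; balance $1,527.00
Installment 7: opening $1,527.00; interest $10.69 → $1,537.69; payment $1,537.69; balance $0.00

$1,537.69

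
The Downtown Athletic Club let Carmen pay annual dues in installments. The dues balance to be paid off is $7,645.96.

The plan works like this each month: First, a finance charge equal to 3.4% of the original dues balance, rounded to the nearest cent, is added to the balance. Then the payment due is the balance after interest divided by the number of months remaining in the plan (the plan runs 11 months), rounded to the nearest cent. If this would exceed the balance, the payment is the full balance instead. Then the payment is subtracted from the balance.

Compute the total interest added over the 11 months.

Month 1: opening $7,645.96; interest $259.96 → $7,905.92; payment $718.72; balance $7,187.20
Month 2: opening $7,187.20; interest $259.96 → $7,447.16; payment $744.72; balance $6,702.44
Month 3: opening $6,702.44; interest $259.96 → $6,962.40; payment $773.60; balance $6,188.80
Month 4: opening $6,188.80; interest $259.96 → $6,448.76; payment $806.10; balance $5,642.66
Month 5: opening $5,642.66; interest $259.96 → $5,902.62; payment $843.23; balance $5,059.39
Month 6: opening $5,059.39; interest $259.96 → $5,319.35; payment $886.56; balance $4,432.79
Month 7: opening $4,432.79; interest $259.96 → $4,692.75; payment $938.55; balance $3,754.20
Month 8: opening $3,754.20; interest $259.96 → $4,014.16; payment $1,003.54; balance $3,010.62
Month 9: opening $3,010.62; interest $259.96 → $3,270.58; payment $1,090.19; balance $2,180.39
Month 10: opening $2,180.39; interest $259.96 → $2,440.35; payment $1,220.18; balance $1,220.17
Month 11: opening $1,220.17; interest $259.96 → $1,480.13; payment $1,480.13; balance $0.00
Total interest: $259.96 + $259.96 + $259.96 + $259.96 + $259.96 + $259.96 + $259.96 + $259.96 + $259.96 + $259.96 + $259.96 = $2,859.56

$2,859.56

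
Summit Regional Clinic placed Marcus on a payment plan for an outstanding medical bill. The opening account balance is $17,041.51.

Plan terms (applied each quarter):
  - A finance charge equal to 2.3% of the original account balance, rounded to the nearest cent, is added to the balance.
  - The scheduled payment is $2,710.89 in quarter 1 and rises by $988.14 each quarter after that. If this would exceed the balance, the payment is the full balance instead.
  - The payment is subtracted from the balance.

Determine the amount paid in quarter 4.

$5,675.31

# | Opening | Interest | Payment | End bal
1 | $17,041.51 | $391.95 | $2,710.89 | $14,722.57
2 | $14,722.57 | $391.95 | $3,699.03 | $11,415.49
3 | $11,415.49 | $391.95 | $4,687.17 | $7,120.27
4 | $7,120.27 | $391.95 | $5,675.31 | $1,836.91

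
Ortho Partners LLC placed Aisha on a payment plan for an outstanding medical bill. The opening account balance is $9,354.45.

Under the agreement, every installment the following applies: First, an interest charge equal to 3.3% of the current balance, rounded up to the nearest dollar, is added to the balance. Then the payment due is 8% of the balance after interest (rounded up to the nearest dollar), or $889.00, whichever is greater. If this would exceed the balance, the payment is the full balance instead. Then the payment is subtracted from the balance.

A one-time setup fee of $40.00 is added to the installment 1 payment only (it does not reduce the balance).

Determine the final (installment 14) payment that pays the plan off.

Installment 1: $9,354.45 +$309.00 interest = $9,663.45; pay $889.00 (+ $40.00 fee) → $8,774.45
Installment 2: $8,774.45 +$290.00 interest = $9,064.45; pay $889.00 → $8,175.45
Installment 3: $8,175.45 +$270.00 interest = $8,445.45; pay $889.00 → $7,556.45
Installment 4: $7,556.45 +$250.00 interest = $7,806.45; pay $889.00 → $6,917.45
Installment 5: $6,917.45 +$229.00 interest = $7,146.45; pay $889.00 → $6,257.45
Installment 6: $6,257.45 +$207.00 interest = $6,464.45; pay $889.00 → $5,575.45
Installment 7: $5,575.45 +$184.00 interest = $5,759.45; pay $889.00 → $4,870.45
Installment 8: $4,870.45 +$161.00 interest = $5,031.45; pay $889.00 → $4,142.45
Installment 9: $4,142.45 +$137.00 interest = $4,279.45; pay $889.00 → $3,390.45
Installment 10: $3,390.45 +$112.00 interest = $3,502.45; pay $889.00 → $2,613.45
Installment 11: $2,613.45 +$87.00 interest = $2,700.45; pay $889.00 → $1,811.45
Installment 12: $1,811.45 +$60.00 interest = $1,871.45; pay $889.00 → $982.45
Installment 13: $982.45 +$33.00 interest = $1,015.45; pay $889.00 → $126.45
Installment 14: $126.45 +$5.00 interest = $131.45; pay $131.45 → $0.00

$131.45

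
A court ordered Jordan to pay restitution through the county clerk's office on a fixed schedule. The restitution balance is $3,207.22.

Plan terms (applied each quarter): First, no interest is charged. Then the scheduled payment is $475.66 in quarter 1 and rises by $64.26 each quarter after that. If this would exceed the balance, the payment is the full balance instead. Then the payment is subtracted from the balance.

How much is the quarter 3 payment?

$604.18

Quarter 1: $3,207.22 − $475.66 → $2,731.56
Quarter 2: $2,731.56 − $539.92 → $2,191.64
Quarter 3: $2,191.64 − $604.18 → $1,587.46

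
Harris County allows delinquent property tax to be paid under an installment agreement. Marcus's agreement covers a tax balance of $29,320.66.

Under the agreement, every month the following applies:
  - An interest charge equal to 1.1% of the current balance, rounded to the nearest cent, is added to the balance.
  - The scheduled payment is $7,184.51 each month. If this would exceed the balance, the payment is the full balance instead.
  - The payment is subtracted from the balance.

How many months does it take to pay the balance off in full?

5

Month 1: $29,320.66 +$322.53 interest = $29,643.19; pay $7,184.51 → $22,458.68
Month 2: $22,458.68 +$247.05 interest = $22,705.73; pay $7,184.51 → $15,521.22
Month 3: $15,521.22 +$170.73 interest = $15,691.95; pay $7,184.51 → $8,507.44
Month 4: $8,507.44 +$93.58 interest = $8,601.02; pay $7,184.51 → $1,416.51
Month 5: $1,416.51 +$15.58 interest = $1,432.09; pay $1,432.09 → $0.00
Balance reaches $0.00 in month 5.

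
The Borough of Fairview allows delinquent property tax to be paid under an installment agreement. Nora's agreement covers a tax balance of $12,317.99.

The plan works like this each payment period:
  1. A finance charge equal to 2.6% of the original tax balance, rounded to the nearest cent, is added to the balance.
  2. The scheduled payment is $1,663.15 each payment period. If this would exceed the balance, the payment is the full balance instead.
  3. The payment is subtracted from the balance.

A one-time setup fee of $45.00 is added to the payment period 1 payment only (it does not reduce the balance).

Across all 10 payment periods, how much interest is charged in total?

# | Opening | Interest | Payment | Fee | End bal
1 | $12,317.99 | $320.27 | $1,663.15 | $45.00 | $10,975.11
2 | $10,975.11 | $320.27 | $1,663.15 | — | $9,632.23
3 | $9,632.23 | $320.27 | $1,663.15 | — | $8,289.35
4 | $8,289.35 | $320.27 | $1,663.15 | — | $6,946.47
5 | $6,946.47 | $320.27 | $1,663.15 | — | $5,603.59
6 | $5,603.59 | $320.27 | $1,663.15 | — | $4,260.71
7 | $4,260.71 | $320.27 | $1,663.15 | — | $2,917.83
8 | $2,917.83 | $320.27 | $1,663.15 | — | $1,574.95
9 | $1,574.95 | $320.27 | $1,663.15 | — | $232.07
10 | $232.07 | $320.27 | $552.34 | — | $0.00
Total interest: $320.27 + $320.27 + $320.27 + $320.27 + $320.27 + $320.27 + $320.27 + $320.27 + $320.27 + $320.27 = $3,202.70

$3,202.70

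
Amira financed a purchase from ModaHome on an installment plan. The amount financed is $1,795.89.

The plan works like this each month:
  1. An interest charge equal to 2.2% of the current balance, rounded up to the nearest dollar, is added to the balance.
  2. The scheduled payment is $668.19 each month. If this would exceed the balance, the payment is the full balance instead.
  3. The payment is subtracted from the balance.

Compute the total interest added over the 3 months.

# | Opening | Interest | Payment | End bal
1 | $1,795.89 | $40.00 | $668.19 | $1,167.70
2 | $1,167.70 | $26.00 | $668.19 | $525.51
3 | $525.51 | $12.00 | $537.51 | $0.00
Total interest: $40.00 + $26.00 + $12.00 = $78.00

$78.00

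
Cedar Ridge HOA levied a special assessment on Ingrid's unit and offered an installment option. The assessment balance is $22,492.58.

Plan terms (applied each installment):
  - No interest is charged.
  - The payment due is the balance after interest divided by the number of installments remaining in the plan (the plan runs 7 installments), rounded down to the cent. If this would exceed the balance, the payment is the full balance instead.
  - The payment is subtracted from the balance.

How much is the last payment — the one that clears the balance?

Installment 1: opening $22,492.58; payment $3,213.22; balance $19,279.36
Installment 2: opening $19,279.36; payment $3,213.22; balance $16,066.14
Installment 3: opening $16,066.14; payment $3,213.22; balance $12,852.92
Installment 4: opening $12,852.92; payment $3,213.23; balance $9,639.69
Installment 5: opening $9,639.69; payment $3,213.23; balance $6,426.46
Installment 6: opening $6,426.46; payment $3,213.23; balance $3,213.23
Installment 7: opening $3,213.23; payment $3,213.23; balance $0.00

$3,213.23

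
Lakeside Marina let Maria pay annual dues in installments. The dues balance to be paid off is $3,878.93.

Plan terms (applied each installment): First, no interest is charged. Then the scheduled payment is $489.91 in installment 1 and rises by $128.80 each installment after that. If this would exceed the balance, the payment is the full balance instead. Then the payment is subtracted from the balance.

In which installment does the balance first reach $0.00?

Installment 1: $3,878.93 − $489.91 → $3,389.02
Installment 2: $3,389.02 − $618.71 → $2,770.31
Installment 3: $2,770.31 − $747.51 → $2,022.80
Installment 4: $2,022.80 − $876.31 → $1,146.49
Installment 5: $1,146.49 − $1,005.11 → $141.38
Installment 6: $141.38 − $141.38 → $0.00
Balance reaches $0.00 in installment 6.

6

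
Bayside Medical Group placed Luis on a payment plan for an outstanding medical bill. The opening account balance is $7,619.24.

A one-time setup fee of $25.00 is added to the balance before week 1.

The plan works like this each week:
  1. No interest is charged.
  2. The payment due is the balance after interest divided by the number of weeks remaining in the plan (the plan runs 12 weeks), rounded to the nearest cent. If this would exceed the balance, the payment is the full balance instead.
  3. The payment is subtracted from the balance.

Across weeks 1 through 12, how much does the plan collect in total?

Week 1: $7,644.24 − $637.02 → $7,007.22
Week 2: $7,007.22 − $637.02 → $6,370.20
Week 3: $6,370.20 − $637.02 → $5,733.18
Week 4: $5,733.18 − $637.02 → $5,096.16
Week 5: $5,096.16 − $637.02 → $4,459.14
Week 6: $4,459.14 − $637.02 → $3,822.12
Week 7: $3,822.12 − $637.02 → $3,185.10
Week 8: $3,185.10 − $637.02 → $2,548.08
Week 9: $2,548.08 − $637.02 → $1,911.06
Week 10: $1,911.06 − $637.02 → $1,274.04
Week 11: $1,274.04 − $637.02 → $637.02
Week 12: $637.02 − $637.02 → $0.00
Total paid: $7,644.24

$7,644.24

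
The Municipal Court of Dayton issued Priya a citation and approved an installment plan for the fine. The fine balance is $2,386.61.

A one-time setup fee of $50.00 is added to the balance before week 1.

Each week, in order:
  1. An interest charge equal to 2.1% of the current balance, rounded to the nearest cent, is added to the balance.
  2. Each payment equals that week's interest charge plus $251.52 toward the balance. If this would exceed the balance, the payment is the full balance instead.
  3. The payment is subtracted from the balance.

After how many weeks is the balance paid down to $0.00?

10

Week 1: opening $2,436.61; interest $51.17 → $2,487.78; payment $302.69; balance $2,185.09
Week 2: opening $2,185.09; interest $45.89 → $2,230.98; payment $297.41; balance $1,933.57
Week 3: opening $1,933.57; interest $40.60 → $1,974.17; payment $292.12; balance $1,682.05
Week 4: opening $1,682.05; interest $35.32 → $1,717.37; payment $286.84; balance $1,430.53
Week 5: opening $1,430.53; interest $30.04 → $1,460.57; payment $281.56; balance $1,179.01
Week 6: opening $1,179.01; interest $24.76 → $1,203.77; payment $276.28; balance $927.49
Week 7: opening $927.49; interest $19.48 → $946.97; payment $271.00; balance $675.97
Week 8: opening $675.97; interest $14.20 → $690.17; payment $265.72; balance $424.45
Week 9: opening $424.45; interest $8.91 → $433.36; payment $260.43; balance $172.93
Week 10: opening $172.93; interest $3.63 → $176.56; payment $176.56; balance $0.00
Balance reaches $0.00 in week 10.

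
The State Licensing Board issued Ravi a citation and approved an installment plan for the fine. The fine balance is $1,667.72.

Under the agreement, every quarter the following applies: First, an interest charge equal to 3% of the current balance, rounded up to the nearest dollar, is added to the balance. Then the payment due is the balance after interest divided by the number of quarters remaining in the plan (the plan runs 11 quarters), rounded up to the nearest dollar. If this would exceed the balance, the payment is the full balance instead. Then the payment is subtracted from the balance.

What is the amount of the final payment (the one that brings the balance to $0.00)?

Quarter 1: opening $1,667.72; interest $51.00 → $1,718.72; payment $157.00; balance $1,561.72
Quarter 2: opening $1,561.72; interest $47.00 → $1,608.72; payment $161.00; balance $1,447.72
Quarter 3: opening $1,447.72; interest $44.00 → $1,491.72; payment $166.00; balance $1,325.72
Quarter 4: opening $1,325.72; interest $40.00 → $1,365.72; payment $171.00; balance $1,194.72
Quarter 5: opening $1,194.72; interest $36.00 → $1,230.72; payment $176.00; balance $1,054.72
Quarter 6: opening $1,054.72; interest $32.00 → $1,086.72; payment $182.00; balance $904.72
Quarter 7: opening $904.72; interest $28.00 → $932.72; payment $187.00; balance $745.72
Quarter 8: opening $745.72; interest $23.00 → $768.72; payment $193.00; balance $575.72
Quarter 9: opening $575.72; interest $18.00 → $593.72; payment $198.00; balance $395.72
Quarter 10: opening $395.72; interest $12.00 → $407.72; payment $204.00; balance $203.72
Quarter 11: opening $203.72; interest $7.00 → $210.72; payment $210.72; balance $0.00

$210.72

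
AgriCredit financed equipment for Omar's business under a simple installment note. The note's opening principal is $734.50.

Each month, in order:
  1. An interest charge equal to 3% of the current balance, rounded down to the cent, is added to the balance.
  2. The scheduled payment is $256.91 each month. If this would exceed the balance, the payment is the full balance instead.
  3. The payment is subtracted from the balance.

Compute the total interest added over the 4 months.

$44.99

Month 1: opening $734.50; interest $22.03 → $756.53; payment $256.91; balance $499.62
Month 2: opening $499.62; interest $14.98 → $514.60; payment $256.91; balance $257.69
Month 3: opening $257.69; interest $7.73 → $265.42; payment $256.91; balance $8.51
Month 4: opening $8.51; interest $0.25 → $8.76; payment $8.76; balance $0.00
Total interest: $22.03 + $14.98 + $7.73 + $0.25 = $44.99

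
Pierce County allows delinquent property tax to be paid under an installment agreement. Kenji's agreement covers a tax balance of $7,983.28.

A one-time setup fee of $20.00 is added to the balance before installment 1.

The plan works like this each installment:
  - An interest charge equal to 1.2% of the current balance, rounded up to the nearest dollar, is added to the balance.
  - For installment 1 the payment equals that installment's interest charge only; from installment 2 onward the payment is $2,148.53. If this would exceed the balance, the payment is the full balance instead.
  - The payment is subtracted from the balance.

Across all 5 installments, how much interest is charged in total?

Installment 1: $8,003.28 +$97.00 interest = $8,100.28; pay $97.00 → $8,003.28
Installment 2: $8,003.28 +$97.00 interest = $8,100.28; pay $2,148.53 → $5,951.75
Installment 3: $5,951.75 +$72.00 interest = $6,023.75; pay $2,148.53 → $3,875.22
Installment 4: $3,875.22 +$47.00 interest = $3,922.22; pay $2,148.53 → $1,773.69
Installment 5: $1,773.69 +$22.00 interest = $1,795.69; pay $1,795.69 → $0.00
Total interest: $97.00 + $97.00 + $72.00 + $47.00 + $22.00 = $335.00

$335.00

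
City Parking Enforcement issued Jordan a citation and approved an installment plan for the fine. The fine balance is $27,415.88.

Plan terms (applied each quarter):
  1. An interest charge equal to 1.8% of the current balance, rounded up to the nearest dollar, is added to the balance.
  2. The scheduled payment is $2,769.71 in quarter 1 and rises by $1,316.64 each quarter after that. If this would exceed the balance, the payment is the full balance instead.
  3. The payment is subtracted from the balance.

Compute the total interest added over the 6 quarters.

# | Opening | Interest | Payment | End bal
1 | $27,415.88 | $494.00 | $2,769.71 | $25,140.17
2 | $25,140.17 | $453.00 | $4,086.35 | $21,506.82
3 | $21,506.82 | $388.00 | $5,402.99 | $16,491.83
4 | $16,491.83 | $297.00 | $6,719.63 | $10,069.20
5 | $10,069.20 | $182.00 | $8,036.27 | $2,214.93
6 | $2,214.93 | $40.00 | $2,254.93 | $0.00
Total interest: $494.00 + $453.00 + $388.00 + $297.00 + $182.00 + $40.00 = $1,854.00

$1,854.00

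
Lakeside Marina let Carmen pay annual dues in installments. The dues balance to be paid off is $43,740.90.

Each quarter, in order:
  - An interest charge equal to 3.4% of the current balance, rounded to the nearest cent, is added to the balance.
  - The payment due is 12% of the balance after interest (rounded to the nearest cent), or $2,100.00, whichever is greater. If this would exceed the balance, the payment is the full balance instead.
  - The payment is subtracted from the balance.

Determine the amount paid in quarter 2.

Quarter 1: opening $43,740.90; interest $1,487.19 → $45,228.09; payment $5,427.37; balance $39,800.72
Quarter 2: opening $39,800.72; interest $1,353.22 → $41,153.94; payment $4,938.47; balance $36,215.47

$4,938.47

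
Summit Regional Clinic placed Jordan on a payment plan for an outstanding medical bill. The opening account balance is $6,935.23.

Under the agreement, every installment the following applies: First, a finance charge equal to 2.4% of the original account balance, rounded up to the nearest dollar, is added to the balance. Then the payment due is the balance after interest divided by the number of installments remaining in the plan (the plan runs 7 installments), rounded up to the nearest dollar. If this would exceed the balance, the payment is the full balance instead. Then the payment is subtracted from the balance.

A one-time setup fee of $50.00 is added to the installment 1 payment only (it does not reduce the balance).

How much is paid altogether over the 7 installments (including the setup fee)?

$8,154.23

Installment 1: $6,935.23 +$167.00 interest = $7,102.23; pay $1,015.00 (+ $50.00 fee) → $6,087.23
Installment 2: $6,087.23 +$167.00 interest = $6,254.23; pay $1,043.00 → $5,211.23
Installment 3: $5,211.23 +$167.00 interest = $5,378.23; pay $1,076.00 → $4,302.23
Installment 4: $4,302.23 +$167.00 interest = $4,469.23; pay $1,118.00 → $3,351.23
Installment 5: $3,351.23 +$167.00 interest = $3,518.23; pay $1,173.00 → $2,345.23
Installment 6: $2,345.23 +$167.00 interest = $2,512.23; pay $1,257.00 → $1,255.23
Installment 7: $1,255.23 +$167.00 interest = $1,422.23; pay $1,422.23 → $0.00
Total paid: $8,154.23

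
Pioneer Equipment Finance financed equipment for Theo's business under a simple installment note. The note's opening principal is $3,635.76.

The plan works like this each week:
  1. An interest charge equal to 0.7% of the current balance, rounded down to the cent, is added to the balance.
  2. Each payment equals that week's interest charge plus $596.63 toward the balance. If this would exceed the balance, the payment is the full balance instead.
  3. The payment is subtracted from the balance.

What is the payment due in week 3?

$613.72

Week 1: opening $3,635.76; interest $25.45 → $3,661.21; payment $622.08; balance $3,039.13
Week 2: opening $3,039.13; interest $21.27 → $3,060.40; payment $617.90; balance $2,442.50
Week 3: opening $2,442.50; interest $17.09 → $2,459.59; payment $613.72; balance $1,845.87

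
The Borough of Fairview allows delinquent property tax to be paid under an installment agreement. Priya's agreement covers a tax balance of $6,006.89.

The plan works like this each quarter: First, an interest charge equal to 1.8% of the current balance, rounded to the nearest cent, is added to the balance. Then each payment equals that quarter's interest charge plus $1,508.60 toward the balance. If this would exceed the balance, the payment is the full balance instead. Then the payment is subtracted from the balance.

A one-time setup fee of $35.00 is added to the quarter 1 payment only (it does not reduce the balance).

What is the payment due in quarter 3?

# | Opening | Interest | Payment | Fee | End bal
1 | $6,006.89 | $108.12 | $1,616.72 | $35.00 | $4,498.29
2 | $4,498.29 | $80.97 | $1,589.57 | — | $2,989.69
3 | $2,989.69 | $53.81 | $1,562.41 | — | $1,481.09

$1,562.41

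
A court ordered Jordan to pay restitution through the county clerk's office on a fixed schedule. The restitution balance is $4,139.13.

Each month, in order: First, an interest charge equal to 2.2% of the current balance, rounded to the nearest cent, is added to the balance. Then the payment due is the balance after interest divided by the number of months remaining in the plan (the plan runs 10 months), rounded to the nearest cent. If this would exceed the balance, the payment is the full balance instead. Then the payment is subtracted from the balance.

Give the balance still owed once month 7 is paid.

Month 1: opening $4,139.13; interest $91.06 → $4,230.19; payment $423.02; balance $3,807.17
Month 2: opening $3,807.17; interest $83.76 → $3,890.93; payment $432.33; balance $3,458.60
Month 3: opening $3,458.60; interest $76.09 → $3,534.69; payment $441.84; balance $3,092.85
Month 4: opening $3,092.85; interest $68.04 → $3,160.89; payment $451.56; balance $2,709.33
Month 5: opening $2,709.33; interest $59.61 → $2,768.94; payment $461.49; balance $2,307.45
Month 6: opening $2,307.45; interest $50.76 → $2,358.21; payment $471.64; balance $1,886.57
Month 7: opening $1,886.57; interest $41.50 → $1,928.07; payment $482.02; balance $1,446.05

$1,446.05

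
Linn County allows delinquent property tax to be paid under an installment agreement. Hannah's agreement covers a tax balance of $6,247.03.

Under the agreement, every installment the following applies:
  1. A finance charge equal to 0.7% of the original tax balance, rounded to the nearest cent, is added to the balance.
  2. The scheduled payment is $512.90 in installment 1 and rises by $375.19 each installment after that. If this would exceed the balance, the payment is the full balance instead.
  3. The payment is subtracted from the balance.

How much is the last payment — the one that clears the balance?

Installment 1: opening $6,247.03; interest $43.73 → $6,290.76; payment $512.90; balance $5,777.86
Installment 2: opening $5,777.86; interest $43.73 → $5,821.59; payment $888.09; balance $4,933.50
Installment 3: opening $4,933.50; interest $43.73 → $4,977.23; payment $1,263.28; balance $3,713.95
Installment 4: opening $3,713.95; interest $43.73 → $3,757.68; payment $1,638.47; balance $2,119.21
Installment 5: opening $2,119.21; interest $43.73 → $2,162.94; payment $2,013.66; balance $149.28
Installment 6: opening $149.28; interest $43.73 → $193.01; payment $193.01; balance $0.00

$193.01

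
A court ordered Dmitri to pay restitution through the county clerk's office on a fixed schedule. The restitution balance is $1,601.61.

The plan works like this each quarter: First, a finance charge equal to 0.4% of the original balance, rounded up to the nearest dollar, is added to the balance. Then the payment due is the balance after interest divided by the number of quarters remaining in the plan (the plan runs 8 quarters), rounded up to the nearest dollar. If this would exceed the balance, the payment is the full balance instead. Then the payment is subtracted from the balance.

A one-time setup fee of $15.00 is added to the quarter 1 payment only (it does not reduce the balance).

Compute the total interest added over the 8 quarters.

Quarter 1: opening $1,601.61; interest $7.00 → $1,608.61; payment $202.00 (+ $15.00 fee); balance $1,406.61
Quarter 2: opening $1,406.61; interest $7.00 → $1,413.61; payment $202.00; balance $1,211.61
Quarter 3: opening $1,211.61; interest $7.00 → $1,218.61; payment $204.00; balance $1,014.61
Quarter 4: opening $1,014.61; interest $7.00 → $1,021.61; payment $205.00; balance $816.61
Quarter 5: opening $816.61; interest $7.00 → $823.61; payment $206.00; balance $617.61
Quarter 6: opening $617.61; interest $7.00 → $624.61; payment $209.00; balance $415.61
Quarter 7: opening $415.61; interest $7.00 → $422.61; payment $212.00; balance $210.61
Quarter 8: opening $210.61; interest $7.00 → $217.61; payment $217.61; balance $0.00
Total interest: $7.00 + $7.00 + $7.00 + $7.00 + $7.00 + $7.00 + $7.00 + $7.00 = $56.00

$56.00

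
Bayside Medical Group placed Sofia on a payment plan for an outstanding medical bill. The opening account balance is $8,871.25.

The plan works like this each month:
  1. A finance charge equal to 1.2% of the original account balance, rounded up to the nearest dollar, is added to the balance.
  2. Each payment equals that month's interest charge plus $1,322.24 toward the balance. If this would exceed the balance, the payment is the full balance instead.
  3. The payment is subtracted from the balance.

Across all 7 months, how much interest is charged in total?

$749.00

Month 1: opening $8,871.25; interest $107.00 → $8,978.25; payment $1,429.24; balance $7,549.01
Month 2: opening $7,549.01; interest $107.00 → $7,656.01; payment $1,429.24; balance $6,226.77
Month 3: opening $6,226.77; interest $107.00 → $6,333.77; payment $1,429.24; balance $4,904.53
Month 4: opening $4,904.53; interest $107.00 → $5,011.53; payment $1,429.24; balance $3,582.29
Month 5: opening $3,582.29; interest $107.00 → $3,689.29; payment $1,429.24; balance $2,260.05
Month 6: opening $2,260.05; interest $107.00 → $2,367.05; payment $1,429.24; balance $937.81
Month 7: opening $937.81; interest $107.00 → $1,044.81; payment $1,044.81; balance $0.00
Total interest: $107.00 + $107.00 + $107.00 + $107.00 + $107.00 + $107.00 + $107.00 = $749.00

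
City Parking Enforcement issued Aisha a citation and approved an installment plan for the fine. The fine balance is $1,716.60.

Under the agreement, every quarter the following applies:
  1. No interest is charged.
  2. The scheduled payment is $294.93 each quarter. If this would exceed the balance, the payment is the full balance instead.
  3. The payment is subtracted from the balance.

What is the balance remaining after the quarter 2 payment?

$1,126.74

Quarter 1: opening $1,716.60; payment $294.93; balance $1,421.67
Quarter 2: opening $1,421.67; payment $294.93; balance $1,126.74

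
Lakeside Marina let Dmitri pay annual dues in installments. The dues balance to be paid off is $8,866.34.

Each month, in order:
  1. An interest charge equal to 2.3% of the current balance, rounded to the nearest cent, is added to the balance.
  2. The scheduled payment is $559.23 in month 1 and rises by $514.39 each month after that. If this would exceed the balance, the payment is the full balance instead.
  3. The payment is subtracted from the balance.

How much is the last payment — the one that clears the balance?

Month 1: $8,866.34 +$203.93 interest = $9,070.27; pay $559.23 → $8,511.04
Month 2: $8,511.04 +$195.75 interest = $8,706.79; pay $1,073.62 → $7,633.17
Month 3: $7,633.17 +$175.56 interest = $7,808.73; pay $1,588.01 → $6,220.72
Month 4: $6,220.72 +$143.08 interest = $6,363.80; pay $2,102.40 → $4,261.40
Month 5: $4,261.40 +$98.01 interest = $4,359.41; pay $2,616.79 → $1,742.62
Month 6: $1,742.62 +$40.08 interest = $1,782.70; pay $1,782.70 → $0.00

$1,782.70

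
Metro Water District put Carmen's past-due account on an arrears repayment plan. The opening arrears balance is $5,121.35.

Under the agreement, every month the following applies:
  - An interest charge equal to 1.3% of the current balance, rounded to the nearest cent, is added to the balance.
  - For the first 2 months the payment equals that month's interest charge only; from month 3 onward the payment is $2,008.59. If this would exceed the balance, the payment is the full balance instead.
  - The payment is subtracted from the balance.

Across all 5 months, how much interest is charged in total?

Month 1: opening $5,121.35; interest $66.58 → $5,187.93; payment $66.58; balance $5,121.35
Month 2: opening $5,121.35; interest $66.58 → $5,187.93; payment $66.58; balance $5,121.35
Month 3: opening $5,121.35; interest $66.58 → $5,187.93; payment $2,008.59; balance $3,179.34
Month 4: opening $3,179.34; interest $41.33 → $3,220.67; payment $2,008.59; balance $1,212.08
Month 5: opening $1,212.08; interest $15.76 → $1,227.84; payment $1,227.84; balance $0.00
Total interest: $66.58 + $66.58 + $66.58 + $41.33 + $15.76 = $256.83

$256.83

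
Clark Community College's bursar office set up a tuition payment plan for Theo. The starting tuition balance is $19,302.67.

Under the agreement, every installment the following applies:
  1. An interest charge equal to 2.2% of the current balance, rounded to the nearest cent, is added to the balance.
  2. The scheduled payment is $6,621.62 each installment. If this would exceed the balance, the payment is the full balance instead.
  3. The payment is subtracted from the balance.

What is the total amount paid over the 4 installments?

$20,171.25

Installment 1: $19,302.67 +$424.66 interest = $19,727.33; pay $6,621.62 → $13,105.71
Installment 2: $13,105.71 +$288.33 interest = $13,394.04; pay $6,621.62 → $6,772.42
Installment 3: $6,772.42 +$148.99 interest = $6,921.41; pay $6,621.62 → $299.79
Installment 4: $299.79 +$6.60 interest = $306.39; pay $306.39 → $0.00
Total paid: $20,171.25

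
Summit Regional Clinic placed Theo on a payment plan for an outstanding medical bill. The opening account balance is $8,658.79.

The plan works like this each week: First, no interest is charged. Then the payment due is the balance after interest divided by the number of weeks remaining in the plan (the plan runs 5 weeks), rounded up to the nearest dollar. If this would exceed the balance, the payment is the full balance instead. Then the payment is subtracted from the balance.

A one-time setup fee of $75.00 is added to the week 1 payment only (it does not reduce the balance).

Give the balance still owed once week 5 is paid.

$0.00

# | Opening | Payment | Fee | End bal
1 | $8,658.79 | $1,732.00 | $75.00 | $6,926.79
2 | $6,926.79 | $1,732.00 | — | $5,194.79
3 | $5,194.79 | $1,732.00 | — | $3,462.79
4 | $3,462.79 | $1,732.00 | — | $1,730.79
5 | $1,730.79 | $1,730.79 | — | $0.00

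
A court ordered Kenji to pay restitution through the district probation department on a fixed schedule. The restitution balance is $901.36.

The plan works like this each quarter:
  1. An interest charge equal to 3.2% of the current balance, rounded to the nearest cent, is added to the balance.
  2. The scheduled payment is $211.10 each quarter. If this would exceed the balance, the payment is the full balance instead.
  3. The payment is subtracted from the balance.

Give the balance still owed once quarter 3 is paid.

# | Opening | Interest | Payment | End bal
1 | $901.36 | $28.84 | $211.10 | $719.10
2 | $719.10 | $23.01 | $211.10 | $531.01
3 | $531.01 | $16.99 | $211.10 | $336.90

$336.90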